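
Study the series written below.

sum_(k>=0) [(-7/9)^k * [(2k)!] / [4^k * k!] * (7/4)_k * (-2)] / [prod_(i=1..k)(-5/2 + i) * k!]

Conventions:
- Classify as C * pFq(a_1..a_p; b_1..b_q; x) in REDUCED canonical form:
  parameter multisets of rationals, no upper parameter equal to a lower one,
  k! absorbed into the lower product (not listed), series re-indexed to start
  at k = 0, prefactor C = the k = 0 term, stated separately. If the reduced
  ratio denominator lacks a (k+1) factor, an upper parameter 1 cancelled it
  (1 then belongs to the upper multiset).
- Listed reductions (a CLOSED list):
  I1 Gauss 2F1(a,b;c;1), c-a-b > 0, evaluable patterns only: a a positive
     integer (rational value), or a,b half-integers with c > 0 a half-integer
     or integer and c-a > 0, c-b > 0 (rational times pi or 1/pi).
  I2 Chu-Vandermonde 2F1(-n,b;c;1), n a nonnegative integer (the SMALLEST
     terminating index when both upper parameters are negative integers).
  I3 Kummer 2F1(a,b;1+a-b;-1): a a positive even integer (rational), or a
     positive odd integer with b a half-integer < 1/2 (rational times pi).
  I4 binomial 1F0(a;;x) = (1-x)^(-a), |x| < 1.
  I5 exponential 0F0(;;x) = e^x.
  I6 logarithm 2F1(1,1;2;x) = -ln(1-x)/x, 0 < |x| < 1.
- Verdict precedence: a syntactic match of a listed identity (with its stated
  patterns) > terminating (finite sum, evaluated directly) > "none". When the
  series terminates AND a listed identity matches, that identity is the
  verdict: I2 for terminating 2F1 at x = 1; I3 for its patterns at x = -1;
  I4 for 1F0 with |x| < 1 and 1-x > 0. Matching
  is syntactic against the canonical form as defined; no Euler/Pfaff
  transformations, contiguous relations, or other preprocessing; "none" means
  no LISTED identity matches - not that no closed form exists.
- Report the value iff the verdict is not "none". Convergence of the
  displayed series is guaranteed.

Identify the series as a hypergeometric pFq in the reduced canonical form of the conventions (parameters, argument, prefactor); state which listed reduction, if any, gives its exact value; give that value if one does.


The series (x = -7/9) is 2F1: upper {1/2, 7/4}, lower {-3/2}, prefactor -2. Verdict: none (x = -7/9): each listed identity misses the multisets {1/2, 7/4} ; {-3/2}.

Structural cue: from the first term -2: the (2k)!/(4^k k!) block (C = -2) is the Pochhammer (1/2)_k.
Adjacent-term ratio: r(k) = (-7/9) * (k+1/2) (k+7/4) / [(k-3/2) (k+1)] - poly over poly, x = (-7/9) from leading terms; C = -2 at k = 0.


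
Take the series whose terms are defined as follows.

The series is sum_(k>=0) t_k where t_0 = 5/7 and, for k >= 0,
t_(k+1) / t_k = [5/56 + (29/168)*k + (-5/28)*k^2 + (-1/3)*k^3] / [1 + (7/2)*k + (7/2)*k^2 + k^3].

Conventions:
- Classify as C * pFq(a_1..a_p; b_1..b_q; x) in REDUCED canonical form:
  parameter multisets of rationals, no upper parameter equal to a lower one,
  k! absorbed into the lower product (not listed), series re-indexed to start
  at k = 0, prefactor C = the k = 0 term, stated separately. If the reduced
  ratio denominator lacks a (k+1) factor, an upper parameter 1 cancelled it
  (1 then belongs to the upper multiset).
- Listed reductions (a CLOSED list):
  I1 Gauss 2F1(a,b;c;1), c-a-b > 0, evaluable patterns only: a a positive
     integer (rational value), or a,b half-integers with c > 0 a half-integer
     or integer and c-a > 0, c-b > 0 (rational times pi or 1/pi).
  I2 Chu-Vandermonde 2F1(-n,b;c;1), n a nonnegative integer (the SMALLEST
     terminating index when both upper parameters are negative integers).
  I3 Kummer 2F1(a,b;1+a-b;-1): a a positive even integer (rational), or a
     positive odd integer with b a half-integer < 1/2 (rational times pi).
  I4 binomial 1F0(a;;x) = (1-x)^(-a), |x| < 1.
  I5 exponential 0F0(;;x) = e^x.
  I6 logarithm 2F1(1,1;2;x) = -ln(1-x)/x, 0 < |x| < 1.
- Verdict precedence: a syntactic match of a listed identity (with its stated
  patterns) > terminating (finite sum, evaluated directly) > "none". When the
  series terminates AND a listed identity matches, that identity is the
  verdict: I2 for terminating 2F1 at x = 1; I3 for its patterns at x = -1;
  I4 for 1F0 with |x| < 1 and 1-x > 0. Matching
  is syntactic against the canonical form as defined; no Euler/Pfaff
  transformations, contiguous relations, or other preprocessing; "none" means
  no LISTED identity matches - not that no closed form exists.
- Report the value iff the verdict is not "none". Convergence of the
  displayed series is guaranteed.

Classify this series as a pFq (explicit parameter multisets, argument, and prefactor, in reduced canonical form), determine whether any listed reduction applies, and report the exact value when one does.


Key step: t_0 being 5/7, cancel k + 1/2 from the displayed ratio first; then C = 5/7, x = -1/3.
Term ratio: r(k) = (-1/3) * (k-5/7) (k+3/4) / [(k+2) (k+1)] ; factor over Q: parameters, x = (-1/3), and C = 5/7.

Reduced: x = -1/3, 2F1, upper = {-5/7, 3/4}, lower = {2}, C = 5/7. Verdict: none - at argument -1/3 the multisets {-5/7, 3/4} ; {2} match no listed identity.


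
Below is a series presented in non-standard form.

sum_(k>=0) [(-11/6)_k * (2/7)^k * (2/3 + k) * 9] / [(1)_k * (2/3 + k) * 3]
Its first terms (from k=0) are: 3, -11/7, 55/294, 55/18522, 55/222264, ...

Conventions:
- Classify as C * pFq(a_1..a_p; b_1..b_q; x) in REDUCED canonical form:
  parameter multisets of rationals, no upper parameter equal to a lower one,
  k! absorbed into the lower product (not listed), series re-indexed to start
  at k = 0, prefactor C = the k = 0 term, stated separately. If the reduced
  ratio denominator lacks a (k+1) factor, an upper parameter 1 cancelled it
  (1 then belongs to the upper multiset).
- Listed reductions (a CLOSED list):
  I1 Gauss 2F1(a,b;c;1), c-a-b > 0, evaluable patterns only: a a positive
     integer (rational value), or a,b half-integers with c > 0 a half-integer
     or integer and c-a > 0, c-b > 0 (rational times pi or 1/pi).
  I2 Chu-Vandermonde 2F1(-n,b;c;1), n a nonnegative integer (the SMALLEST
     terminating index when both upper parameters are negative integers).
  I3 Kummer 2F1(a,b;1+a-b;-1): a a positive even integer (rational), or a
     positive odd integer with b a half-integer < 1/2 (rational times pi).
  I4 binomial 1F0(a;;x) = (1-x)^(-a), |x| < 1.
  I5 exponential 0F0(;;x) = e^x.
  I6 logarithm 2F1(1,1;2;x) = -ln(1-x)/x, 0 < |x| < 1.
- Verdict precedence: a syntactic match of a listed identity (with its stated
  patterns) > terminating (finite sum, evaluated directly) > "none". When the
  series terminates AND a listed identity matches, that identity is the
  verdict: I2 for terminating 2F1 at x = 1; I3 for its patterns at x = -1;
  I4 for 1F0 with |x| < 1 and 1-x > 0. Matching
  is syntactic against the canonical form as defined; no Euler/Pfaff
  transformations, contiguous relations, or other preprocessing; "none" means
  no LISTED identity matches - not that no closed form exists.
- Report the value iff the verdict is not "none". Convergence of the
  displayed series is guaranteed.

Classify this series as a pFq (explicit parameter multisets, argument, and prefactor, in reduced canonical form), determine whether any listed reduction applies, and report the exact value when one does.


With C = 3: the canonical form is 1F0(-11/6; -; 2/7). Verdict: the binomial series (I4) fires (the 1F0 binomial series: exponent 11/6, x = 2/7). Its exact value is 3 * (5/7)^(11/6).

First insight: from the first term 3: the factor k + 2/3 cancels (top and bottom), leaving C = 3.
Consecutive-term ratio: r(k) = (2/7) * (k-11/6) / [(k+1)] - rational; roots negated = parameters, x = (2/7), C = 3.


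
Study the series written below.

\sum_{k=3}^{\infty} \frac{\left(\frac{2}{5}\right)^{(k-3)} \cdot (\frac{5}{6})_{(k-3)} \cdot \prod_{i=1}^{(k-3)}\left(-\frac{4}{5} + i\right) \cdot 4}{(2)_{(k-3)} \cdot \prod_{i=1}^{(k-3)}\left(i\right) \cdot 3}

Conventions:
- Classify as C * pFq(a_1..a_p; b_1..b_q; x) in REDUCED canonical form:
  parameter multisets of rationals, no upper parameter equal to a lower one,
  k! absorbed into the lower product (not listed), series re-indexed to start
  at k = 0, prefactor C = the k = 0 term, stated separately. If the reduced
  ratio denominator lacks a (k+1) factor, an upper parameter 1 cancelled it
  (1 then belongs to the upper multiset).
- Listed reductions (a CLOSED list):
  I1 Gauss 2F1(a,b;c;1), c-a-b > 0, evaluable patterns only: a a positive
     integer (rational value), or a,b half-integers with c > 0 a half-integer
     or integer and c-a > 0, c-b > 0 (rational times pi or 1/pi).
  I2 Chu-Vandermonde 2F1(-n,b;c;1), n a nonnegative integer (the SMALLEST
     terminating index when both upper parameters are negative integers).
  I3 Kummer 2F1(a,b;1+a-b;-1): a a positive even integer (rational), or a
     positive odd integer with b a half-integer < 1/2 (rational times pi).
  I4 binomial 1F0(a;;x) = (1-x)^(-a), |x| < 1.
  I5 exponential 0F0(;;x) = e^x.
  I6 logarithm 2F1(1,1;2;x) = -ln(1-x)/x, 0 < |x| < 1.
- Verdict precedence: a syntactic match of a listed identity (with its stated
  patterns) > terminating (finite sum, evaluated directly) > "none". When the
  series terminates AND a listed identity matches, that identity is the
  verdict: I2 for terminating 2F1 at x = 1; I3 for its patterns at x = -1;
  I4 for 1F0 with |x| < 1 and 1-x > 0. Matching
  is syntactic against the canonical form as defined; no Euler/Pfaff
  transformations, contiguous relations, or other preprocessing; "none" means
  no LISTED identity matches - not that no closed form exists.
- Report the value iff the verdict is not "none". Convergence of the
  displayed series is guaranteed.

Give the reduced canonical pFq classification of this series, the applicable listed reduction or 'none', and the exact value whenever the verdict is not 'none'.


With C = \frac{4}{3}: the canonical form is 2F1(\frac{1}{5}, \frac{5}{6}; 2; \frac{2}{5}). Verdict: none. A 2F1 with upper {\frac{1}{5}, \frac{5}{6}} fits none of I1-I6 at x = \frac{2}{5}; the sum runs forever.

Key step: t_0 being \frac{4}{3}, the running product (C = 4/3, x = 2/5) telescopes to a rising factorial.
Term ratio: r(k) = \frac{2}{5} * (k+\frac{1}{5}) (k+\frac{5}{6}) / [(k+2) (k+1)] - rational in k. x = \frac{2}{5}; t_0 = \frac{4}{3}; negate the roots.


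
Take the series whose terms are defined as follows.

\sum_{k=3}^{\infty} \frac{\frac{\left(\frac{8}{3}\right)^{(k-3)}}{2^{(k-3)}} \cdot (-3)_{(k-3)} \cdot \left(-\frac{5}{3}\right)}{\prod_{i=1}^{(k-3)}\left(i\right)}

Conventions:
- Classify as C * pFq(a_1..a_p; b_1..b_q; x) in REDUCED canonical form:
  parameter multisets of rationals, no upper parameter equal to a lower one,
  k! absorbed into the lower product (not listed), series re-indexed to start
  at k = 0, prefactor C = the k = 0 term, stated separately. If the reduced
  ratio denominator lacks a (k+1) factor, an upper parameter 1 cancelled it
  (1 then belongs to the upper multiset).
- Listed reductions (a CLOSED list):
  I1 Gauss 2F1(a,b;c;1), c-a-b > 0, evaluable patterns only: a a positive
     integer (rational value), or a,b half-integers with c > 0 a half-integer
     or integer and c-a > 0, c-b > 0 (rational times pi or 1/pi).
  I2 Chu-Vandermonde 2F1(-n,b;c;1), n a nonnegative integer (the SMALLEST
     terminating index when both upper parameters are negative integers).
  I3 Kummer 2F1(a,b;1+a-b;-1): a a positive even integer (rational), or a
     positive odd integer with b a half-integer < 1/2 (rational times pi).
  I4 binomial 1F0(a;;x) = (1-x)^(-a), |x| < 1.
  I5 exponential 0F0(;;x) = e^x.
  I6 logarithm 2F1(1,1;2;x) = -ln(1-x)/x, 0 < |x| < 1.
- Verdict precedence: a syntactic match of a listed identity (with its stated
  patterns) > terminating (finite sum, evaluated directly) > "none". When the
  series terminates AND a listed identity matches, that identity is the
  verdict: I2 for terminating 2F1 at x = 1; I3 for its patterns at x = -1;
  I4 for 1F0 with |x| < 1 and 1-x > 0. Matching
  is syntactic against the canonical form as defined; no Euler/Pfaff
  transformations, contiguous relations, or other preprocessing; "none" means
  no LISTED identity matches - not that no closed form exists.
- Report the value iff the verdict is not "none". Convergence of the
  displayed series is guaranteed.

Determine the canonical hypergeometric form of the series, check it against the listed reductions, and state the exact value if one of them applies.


With C = -\frac{5}{3}: the canonical form is 1F0(-3; -; \frac{4}{3}). Verdict: terminating - the sum ends at index 3 because -3 is a negative integer; exact evaluation follows. Value: \frac{5}{81}.

Key observation: t_0 = -\frac{5}{3} here, and the product of the first k integers (C = -5/3, x = 4/3) is k!.
Ratio: r(k) = \frac{4}{3} * (k-3) / [(k+1)] - rational in k. x = \frac{4}{3}; t_0 = -\frac{5}{3}; negate the roots.


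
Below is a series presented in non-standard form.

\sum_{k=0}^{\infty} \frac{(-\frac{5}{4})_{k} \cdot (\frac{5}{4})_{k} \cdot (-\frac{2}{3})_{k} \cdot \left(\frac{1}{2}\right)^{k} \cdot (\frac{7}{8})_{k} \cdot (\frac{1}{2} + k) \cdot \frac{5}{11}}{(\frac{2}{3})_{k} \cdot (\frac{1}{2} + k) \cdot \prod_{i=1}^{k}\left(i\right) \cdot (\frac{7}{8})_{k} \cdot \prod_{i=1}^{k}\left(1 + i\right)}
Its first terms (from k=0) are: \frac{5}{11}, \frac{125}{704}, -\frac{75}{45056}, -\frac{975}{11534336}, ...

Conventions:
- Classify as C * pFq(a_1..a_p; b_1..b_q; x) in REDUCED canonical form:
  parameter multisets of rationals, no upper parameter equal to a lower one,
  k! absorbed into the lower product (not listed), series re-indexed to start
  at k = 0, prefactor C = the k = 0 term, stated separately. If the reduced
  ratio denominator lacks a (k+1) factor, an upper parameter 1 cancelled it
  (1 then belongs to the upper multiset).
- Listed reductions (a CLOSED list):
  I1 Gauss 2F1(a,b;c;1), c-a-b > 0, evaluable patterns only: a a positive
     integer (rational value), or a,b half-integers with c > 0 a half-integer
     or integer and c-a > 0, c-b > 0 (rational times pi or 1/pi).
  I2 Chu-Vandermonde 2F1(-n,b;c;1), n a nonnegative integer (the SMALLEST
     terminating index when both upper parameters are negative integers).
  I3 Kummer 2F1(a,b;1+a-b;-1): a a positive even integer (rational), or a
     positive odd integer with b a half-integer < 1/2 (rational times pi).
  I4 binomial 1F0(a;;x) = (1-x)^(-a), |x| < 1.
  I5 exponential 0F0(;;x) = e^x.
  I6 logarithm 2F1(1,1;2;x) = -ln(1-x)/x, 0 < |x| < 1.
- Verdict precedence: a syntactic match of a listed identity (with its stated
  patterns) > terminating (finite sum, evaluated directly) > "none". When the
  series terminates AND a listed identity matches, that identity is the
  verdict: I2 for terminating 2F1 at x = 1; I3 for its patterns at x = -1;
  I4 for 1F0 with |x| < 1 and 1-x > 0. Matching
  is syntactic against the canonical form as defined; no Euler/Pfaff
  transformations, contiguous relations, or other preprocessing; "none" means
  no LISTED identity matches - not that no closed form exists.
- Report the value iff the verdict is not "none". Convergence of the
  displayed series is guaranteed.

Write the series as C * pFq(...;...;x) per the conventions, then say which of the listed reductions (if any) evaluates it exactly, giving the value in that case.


The tell: t_0 being \frac{5}{11}, the parameter 7/8 appears in both the upper and lower lists and cancels (alongside the other common factor).
Ratio: r(k) = \frac{1}{2} * (k-\frac{5}{4}) (k-\frac{2}{3}) (k+\frac{5}{4}) / [(k+\frac{2}{3}) (k+2) (k+1)] - rational in k. x = \frac{1}{2}; t_0 = \frac{5}{11}; negate the roots.

Prefactor \frac{5}{11}, argument \frac{1}{2}: 3F2 with upper {-\frac{5}{4}, -\frac{2}{3}, \frac{5}{4}} over lower {\frac{2}{3}, 2}. Verdict: none. Every listed pattern misses the 3F2 form at \frac{1}{2}, upper {-\frac{5}{4}, -\frac{2}{3}, \frac{5}{4}}.


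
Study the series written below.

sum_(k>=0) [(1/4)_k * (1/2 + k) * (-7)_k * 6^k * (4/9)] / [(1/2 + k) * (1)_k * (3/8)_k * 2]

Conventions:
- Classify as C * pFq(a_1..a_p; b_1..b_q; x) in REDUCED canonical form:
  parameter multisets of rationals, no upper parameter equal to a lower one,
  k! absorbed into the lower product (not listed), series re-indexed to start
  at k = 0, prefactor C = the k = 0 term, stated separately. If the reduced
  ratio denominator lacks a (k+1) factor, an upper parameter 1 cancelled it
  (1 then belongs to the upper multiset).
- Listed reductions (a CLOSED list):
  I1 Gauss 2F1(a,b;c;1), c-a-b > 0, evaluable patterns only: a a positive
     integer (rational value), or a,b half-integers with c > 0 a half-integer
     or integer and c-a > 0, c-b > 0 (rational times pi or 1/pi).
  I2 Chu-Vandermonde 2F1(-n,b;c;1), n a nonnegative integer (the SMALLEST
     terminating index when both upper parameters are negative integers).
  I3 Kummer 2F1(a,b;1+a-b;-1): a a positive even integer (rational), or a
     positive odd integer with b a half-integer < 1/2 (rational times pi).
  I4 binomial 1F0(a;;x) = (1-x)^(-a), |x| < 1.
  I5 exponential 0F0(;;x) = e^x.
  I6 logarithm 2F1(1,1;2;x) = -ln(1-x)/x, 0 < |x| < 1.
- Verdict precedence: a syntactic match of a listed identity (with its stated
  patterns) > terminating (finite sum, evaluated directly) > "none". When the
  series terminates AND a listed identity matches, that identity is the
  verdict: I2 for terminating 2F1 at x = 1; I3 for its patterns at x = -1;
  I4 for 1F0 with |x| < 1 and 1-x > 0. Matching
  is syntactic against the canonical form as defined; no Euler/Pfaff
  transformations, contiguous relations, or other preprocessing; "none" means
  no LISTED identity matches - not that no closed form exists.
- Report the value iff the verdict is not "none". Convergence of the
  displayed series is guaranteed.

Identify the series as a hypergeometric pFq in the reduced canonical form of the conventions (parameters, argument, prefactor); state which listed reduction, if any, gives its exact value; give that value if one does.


With C = 2/9: the canonical form is 2F1(-7, 1/4; 3/8; 6). Verdict: terminating - no listed pattern fits, but -7 in the upper list cuts the series at k = 7; direct evaluation. Its exact value is -78248130/8987.

Key step: with t_0 = 2/9, (1)_k (C = 2/9) is k! itself.
Step ratio: r(k) = 6 * (k-7) (k+1/4) / [(k+3/8) (k+1)] - rational in k. x = 6; t_0 = 2/9; negate the roots.


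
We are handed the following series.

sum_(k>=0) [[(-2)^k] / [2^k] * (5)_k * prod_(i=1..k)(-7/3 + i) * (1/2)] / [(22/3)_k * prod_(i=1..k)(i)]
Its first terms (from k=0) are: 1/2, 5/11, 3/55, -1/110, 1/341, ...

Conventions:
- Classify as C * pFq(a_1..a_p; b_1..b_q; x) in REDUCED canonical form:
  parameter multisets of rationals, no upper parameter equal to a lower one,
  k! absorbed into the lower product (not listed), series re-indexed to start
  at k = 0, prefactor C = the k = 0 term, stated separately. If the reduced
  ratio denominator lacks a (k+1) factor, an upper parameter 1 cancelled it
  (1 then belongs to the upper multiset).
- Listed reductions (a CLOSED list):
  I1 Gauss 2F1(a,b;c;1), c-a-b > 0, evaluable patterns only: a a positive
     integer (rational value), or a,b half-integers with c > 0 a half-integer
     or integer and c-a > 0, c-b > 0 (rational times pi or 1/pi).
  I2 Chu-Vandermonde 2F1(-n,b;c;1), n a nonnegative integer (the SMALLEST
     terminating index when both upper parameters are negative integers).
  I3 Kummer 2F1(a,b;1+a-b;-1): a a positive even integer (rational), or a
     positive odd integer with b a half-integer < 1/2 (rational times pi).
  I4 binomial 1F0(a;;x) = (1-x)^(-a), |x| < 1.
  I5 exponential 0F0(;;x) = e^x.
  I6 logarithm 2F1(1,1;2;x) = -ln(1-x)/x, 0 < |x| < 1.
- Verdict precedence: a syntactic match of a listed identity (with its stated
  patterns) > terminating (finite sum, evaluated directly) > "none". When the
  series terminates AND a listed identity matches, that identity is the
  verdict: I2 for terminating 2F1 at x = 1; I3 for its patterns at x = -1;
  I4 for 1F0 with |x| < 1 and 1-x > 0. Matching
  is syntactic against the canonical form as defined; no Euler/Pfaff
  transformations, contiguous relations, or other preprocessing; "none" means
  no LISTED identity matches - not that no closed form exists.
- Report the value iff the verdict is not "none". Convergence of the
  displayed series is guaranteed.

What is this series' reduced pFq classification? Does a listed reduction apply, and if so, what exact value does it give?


At argument -1: a 2F1 with upper {-4/3, 5}, lower {22/3}, scaled by C = 1/2. Verdict: no listed reduction: x = -1 and upper {-4/3, 5} fail every I1-I6 pattern.

The tell: x = (-1) and the two k-th powers (prefactor 1/2) combine into one argument.
Step ratio: r(k) = (-1) * (k-4/3) (k+5) / [(k+22/3) (k+1)] - poly over poly, x = (-1) from leading terms; C = 1/2 at k = 0.


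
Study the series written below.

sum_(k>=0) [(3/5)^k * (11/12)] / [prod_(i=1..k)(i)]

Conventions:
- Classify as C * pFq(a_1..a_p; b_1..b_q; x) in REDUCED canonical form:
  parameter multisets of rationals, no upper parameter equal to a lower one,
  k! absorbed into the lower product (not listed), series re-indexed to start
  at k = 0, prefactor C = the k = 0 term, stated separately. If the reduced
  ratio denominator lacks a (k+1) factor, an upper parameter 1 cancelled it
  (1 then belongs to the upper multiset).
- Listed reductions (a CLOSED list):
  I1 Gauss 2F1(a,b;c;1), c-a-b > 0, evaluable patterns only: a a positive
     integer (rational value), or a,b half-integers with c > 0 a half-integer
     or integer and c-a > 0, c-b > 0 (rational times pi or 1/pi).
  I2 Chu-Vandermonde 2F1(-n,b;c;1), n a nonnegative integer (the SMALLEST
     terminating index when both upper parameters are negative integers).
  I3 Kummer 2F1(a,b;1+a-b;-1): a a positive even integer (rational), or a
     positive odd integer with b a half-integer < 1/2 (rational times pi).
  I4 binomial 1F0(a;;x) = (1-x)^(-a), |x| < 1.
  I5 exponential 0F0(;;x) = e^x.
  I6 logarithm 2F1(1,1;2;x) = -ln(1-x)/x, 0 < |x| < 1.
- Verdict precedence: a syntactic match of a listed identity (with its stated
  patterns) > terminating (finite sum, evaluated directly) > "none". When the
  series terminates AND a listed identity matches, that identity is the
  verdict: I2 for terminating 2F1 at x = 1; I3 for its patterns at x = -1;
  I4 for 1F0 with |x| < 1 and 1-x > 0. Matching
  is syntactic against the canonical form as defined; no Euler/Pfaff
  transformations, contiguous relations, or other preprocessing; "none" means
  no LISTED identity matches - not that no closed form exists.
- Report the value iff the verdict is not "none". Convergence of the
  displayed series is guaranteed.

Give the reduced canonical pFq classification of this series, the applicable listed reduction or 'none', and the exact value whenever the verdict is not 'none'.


Key observation: with t_0 = 11/12, the product of the first k integers (C = 11/12, x = 3/5) is k!.
Step ratio: r(k) = (3/5) * 1 / [(k+1)] - rational; roots negated = parameters, x = (3/5), C = 11/12.

x = 3/5 here; the reduced form reads 0F0, upper {-}, lower {-}, C = 11/12. Verdict (x = 3/5): exponential (I5) applies (the 0F0 exponential series at x = 3/5). Its exact value is (11/12) * e^(3/5).


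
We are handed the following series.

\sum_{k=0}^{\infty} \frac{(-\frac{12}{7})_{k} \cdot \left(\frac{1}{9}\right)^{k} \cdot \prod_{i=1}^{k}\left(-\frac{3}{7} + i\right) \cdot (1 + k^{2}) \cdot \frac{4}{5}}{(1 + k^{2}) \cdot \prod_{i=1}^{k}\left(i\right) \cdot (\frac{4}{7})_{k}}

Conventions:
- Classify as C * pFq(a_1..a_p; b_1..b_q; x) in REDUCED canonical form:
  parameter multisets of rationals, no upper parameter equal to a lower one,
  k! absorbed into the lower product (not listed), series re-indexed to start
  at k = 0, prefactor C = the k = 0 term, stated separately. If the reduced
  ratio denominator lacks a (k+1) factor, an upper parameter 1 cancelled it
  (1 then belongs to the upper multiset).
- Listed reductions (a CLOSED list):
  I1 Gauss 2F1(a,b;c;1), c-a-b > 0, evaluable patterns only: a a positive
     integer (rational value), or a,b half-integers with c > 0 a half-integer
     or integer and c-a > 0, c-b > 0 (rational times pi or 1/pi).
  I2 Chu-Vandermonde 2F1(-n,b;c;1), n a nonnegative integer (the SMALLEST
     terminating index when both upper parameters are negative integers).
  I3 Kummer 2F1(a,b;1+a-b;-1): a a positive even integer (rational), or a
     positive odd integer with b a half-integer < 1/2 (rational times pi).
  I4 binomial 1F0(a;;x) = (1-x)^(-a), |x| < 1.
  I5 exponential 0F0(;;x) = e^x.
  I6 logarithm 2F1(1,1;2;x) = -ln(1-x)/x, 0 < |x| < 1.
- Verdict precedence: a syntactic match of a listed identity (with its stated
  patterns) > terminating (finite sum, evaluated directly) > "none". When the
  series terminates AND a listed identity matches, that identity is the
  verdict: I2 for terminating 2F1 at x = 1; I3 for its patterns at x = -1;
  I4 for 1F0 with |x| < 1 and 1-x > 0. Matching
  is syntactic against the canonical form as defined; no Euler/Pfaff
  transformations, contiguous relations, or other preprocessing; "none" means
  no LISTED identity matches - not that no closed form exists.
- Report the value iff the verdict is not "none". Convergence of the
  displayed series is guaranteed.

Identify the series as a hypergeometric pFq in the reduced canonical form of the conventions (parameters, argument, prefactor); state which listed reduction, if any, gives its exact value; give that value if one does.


Reduced: x = \frac{1}{9}, 1F0, upper = {-\frac{12}{7}}, lower = {-}, C = \frac{4}{5}. Verdict (x = \frac{1}{9}): the binomial series (I4) applies (the 1F0 binomial series: exponent 12/7, x = \frac{1}{9}). Hence: \frac{4}{5} \cdot \left(\frac{8}{9}\right)^{\frac{12}{7}}.

Key observation: t_0 = \frac{4}{5} here, and the parameter 4/7 appears in both the upper and lower lists and cancels (alongside the other common factor).
Step ratio: r(k) = \frac{1}{9} * (k-\frac{12}{7}) / [(k+1)] - rational in k, leading ratio \frac{1}{9}; with t_0 = \frac{4}{5}, classification follows.


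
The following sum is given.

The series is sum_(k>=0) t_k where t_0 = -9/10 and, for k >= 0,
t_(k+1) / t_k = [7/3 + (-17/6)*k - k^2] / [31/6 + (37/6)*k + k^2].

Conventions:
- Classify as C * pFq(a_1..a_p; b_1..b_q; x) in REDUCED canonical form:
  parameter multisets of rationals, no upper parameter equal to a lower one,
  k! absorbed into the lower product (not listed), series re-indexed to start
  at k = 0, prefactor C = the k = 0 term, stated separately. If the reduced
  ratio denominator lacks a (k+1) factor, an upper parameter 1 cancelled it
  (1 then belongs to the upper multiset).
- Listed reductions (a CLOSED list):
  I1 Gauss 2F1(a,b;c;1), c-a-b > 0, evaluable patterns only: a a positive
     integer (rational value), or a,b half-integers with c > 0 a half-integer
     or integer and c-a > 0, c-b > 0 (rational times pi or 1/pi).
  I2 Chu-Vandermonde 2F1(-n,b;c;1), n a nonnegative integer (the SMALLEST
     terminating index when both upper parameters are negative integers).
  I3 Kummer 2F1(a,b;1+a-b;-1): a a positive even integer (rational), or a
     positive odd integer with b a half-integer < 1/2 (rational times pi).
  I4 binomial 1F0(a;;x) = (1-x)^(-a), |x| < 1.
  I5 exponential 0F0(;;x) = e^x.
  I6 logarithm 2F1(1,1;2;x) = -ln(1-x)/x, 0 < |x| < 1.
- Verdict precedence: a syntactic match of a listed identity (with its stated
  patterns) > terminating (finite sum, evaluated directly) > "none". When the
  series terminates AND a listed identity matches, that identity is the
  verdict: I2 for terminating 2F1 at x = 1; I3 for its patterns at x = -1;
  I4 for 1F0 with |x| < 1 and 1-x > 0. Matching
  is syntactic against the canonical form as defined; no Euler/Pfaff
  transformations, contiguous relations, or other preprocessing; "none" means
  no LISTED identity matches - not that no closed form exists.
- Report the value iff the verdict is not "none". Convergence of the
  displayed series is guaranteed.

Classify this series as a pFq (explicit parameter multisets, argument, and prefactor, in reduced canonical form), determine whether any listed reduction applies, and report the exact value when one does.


With C = -9/10: the canonical form is 2F1(-2/3, 7/2; 31/6; -1). Verdict: none (x = -1): each listed identity misses the multisets {-2/3, 7/2} ; {31/6}.

Structural cue: t_0 being -9/10, the expanded ratio factors over Q; C = -9/10, roots give parameters.
Term ratio: r(k) = (-1) * (k-2/3) (k+7/2) / [(k+31/6) (k+1)] ; factor over Q: parameters, x = (-1), and C = -9/10.


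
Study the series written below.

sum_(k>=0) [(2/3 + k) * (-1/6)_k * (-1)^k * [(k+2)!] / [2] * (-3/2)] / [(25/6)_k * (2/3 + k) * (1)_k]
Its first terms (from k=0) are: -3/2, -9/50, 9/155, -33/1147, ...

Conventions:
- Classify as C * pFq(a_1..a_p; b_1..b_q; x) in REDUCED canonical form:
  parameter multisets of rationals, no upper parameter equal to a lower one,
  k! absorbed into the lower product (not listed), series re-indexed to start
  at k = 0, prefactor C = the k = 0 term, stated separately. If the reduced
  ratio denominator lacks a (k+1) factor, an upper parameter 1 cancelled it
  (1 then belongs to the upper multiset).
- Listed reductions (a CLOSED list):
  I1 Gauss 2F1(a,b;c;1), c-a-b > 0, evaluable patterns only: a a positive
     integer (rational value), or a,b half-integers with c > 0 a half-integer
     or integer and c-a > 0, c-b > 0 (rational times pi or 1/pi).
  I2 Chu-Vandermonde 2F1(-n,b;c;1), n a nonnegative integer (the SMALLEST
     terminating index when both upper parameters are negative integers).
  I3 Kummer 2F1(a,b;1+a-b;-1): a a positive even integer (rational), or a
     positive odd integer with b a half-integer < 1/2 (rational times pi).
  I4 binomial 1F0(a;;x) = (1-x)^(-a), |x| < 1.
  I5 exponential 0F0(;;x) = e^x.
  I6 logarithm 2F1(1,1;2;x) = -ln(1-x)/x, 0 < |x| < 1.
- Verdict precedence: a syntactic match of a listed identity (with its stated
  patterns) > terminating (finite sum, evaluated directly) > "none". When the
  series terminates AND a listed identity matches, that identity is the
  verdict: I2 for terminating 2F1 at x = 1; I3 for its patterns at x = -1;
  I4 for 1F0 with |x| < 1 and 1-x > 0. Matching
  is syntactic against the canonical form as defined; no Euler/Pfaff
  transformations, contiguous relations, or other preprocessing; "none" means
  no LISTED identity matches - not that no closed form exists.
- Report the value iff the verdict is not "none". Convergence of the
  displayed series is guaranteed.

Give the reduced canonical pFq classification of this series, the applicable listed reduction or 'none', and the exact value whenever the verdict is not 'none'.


At argument -1: a 2F1 with upper {-1/6, 3}, lower {25/6}, scaled by C = -3/2. Verdict: none. No listed pattern accepts 2F1(-1/6, 3; 25/6; -1).

Key step: t_0 = -3/2 here, and k + 2/3 divides numerator and denominator alike; prefactor -3/2 after cancelling.
Term ratio: r(k) = (-1) * (k-1/6) (k+3) / [(k+25/6) (k+1)] - rational; roots negated = parameters, x = (-1), C = -3/2.


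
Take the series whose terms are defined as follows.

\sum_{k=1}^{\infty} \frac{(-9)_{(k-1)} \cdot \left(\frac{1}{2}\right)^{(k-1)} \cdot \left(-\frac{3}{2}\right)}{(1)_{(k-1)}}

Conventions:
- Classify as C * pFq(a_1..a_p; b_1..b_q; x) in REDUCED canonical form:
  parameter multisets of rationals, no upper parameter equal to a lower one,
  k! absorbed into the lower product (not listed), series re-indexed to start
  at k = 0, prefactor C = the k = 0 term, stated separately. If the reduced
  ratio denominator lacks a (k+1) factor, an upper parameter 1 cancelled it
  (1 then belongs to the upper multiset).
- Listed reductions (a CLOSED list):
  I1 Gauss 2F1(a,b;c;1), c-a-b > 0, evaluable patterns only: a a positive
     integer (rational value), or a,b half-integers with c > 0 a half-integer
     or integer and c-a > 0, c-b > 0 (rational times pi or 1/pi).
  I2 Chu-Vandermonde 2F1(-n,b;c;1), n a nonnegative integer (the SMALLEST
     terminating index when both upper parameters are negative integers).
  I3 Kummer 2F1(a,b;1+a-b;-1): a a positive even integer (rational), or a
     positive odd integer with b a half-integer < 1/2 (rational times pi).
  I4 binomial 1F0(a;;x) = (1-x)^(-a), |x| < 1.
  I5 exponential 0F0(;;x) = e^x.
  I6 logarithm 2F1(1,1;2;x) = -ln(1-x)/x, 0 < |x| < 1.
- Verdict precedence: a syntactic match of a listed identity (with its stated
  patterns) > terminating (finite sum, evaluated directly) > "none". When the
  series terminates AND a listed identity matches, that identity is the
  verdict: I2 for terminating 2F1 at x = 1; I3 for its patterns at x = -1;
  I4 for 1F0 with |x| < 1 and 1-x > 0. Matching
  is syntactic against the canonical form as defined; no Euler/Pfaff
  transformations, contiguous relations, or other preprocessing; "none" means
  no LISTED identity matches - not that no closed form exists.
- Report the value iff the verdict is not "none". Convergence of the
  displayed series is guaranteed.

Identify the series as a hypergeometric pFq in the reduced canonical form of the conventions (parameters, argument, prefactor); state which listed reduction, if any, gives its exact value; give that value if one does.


Canonical form: C = -\frac{3}{2} times 1F0 with upper {-9}, lower {-}, x = \frac{1}{2}. Verdict (x = \frac{1}{2}): binomial (I4) applies (the 1F0 binomial series: exponent 9, x = \frac{1}{2}). Its exact value is -\frac{3}{1024}.

First insight: with t_0 = -\frac{3}{2}, (1)_k (prefactor -3/2) is k! itself.
Adjacent-term ratio: r(k) = \frac{1}{2} * (k-9) / [(k+1)] - rational; roots negated = parameters, x = \frac{1}{2}, C = -\frac{3}{2}.


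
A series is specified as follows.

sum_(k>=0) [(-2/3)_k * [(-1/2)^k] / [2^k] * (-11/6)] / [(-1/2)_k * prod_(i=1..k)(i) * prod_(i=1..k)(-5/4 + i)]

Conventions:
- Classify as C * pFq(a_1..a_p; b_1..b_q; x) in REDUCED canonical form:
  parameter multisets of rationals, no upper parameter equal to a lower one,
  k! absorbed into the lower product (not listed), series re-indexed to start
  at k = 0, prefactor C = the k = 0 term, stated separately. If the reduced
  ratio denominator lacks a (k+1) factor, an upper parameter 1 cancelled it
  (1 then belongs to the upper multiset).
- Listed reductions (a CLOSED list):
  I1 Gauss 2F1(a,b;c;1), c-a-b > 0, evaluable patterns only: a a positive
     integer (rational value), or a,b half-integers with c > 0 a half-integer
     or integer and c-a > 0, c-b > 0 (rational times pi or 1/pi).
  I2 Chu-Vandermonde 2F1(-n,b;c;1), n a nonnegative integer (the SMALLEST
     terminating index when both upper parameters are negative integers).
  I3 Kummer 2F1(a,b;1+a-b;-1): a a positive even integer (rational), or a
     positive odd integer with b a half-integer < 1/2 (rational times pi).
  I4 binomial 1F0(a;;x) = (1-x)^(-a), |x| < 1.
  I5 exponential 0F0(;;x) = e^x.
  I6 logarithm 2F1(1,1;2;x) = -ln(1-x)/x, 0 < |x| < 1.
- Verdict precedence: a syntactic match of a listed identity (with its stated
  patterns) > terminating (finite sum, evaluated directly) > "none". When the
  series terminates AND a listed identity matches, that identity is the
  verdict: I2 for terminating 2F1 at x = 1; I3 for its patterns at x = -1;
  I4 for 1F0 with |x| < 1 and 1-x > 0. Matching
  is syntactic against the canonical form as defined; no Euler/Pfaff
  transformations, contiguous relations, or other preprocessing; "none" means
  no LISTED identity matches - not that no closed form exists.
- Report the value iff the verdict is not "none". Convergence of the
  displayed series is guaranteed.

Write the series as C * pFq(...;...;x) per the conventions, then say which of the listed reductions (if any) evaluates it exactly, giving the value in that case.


Prefactor -11/6, argument -1/4: 1F2 with upper {-2/3} over lower {-1/2, -1/4}. Verdict: none - at argument -1/4 the multisets {-2/3} ; {-1/2, -1/4} match no listed identity.

Key observation: with t_0 = -11/6, the product of the first k integers (C = -11/6, x = -1/4) is k!.
Consecutive-term ratio: r(k) = (-1/4) * (k-2/3) / [(k-1/2) (k-1/4) (k+1)] ; factor over Q: parameters, x = (-1/4), and C = -11/6.


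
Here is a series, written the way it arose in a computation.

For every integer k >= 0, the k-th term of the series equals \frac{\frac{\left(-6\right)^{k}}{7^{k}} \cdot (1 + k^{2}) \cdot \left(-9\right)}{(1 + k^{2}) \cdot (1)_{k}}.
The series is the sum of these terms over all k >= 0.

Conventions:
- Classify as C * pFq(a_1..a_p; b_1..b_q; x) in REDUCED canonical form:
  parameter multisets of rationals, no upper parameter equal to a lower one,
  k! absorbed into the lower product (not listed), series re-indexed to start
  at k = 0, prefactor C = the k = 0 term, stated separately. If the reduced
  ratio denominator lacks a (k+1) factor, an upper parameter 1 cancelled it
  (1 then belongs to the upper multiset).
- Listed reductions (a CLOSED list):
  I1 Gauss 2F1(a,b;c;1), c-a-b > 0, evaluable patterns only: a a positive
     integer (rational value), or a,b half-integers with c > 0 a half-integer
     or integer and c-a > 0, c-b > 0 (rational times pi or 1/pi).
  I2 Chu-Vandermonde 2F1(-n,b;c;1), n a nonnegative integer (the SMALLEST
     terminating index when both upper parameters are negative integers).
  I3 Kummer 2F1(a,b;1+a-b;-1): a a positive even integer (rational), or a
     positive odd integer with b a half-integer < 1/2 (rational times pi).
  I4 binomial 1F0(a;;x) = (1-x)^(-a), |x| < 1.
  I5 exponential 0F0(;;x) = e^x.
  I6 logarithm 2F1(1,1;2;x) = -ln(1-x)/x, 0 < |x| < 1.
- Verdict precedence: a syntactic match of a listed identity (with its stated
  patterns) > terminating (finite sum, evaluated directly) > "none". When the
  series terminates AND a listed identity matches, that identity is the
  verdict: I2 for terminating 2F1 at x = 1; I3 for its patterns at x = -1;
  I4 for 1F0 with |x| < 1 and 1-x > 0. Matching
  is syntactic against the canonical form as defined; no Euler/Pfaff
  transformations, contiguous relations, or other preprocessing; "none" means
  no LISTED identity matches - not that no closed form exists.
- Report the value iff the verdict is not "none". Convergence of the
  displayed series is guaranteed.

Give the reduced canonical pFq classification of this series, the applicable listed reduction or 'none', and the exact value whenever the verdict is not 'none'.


Key step: with t_0 = -9, striking the common factor k^2 + 1 reduces the term (prefactor -9).
Ratio: r(k) = -\frac{6}{7} * 1 / [(k+1)] - rational in k. x = -\frac{6}{7}; t_0 = -9; negate the roots.

Classification (C = -9): 0F0 with upper {-}, lower {-}, argument x = -\frac{6}{7}. Verdict (x = -\frac{6}{7}): exponential (I5) applies (the 0F0 exponential series at x = -\frac{6}{7}). Exact value: \left(-9\right) \cdot e^{-\frac{6}{7}}.


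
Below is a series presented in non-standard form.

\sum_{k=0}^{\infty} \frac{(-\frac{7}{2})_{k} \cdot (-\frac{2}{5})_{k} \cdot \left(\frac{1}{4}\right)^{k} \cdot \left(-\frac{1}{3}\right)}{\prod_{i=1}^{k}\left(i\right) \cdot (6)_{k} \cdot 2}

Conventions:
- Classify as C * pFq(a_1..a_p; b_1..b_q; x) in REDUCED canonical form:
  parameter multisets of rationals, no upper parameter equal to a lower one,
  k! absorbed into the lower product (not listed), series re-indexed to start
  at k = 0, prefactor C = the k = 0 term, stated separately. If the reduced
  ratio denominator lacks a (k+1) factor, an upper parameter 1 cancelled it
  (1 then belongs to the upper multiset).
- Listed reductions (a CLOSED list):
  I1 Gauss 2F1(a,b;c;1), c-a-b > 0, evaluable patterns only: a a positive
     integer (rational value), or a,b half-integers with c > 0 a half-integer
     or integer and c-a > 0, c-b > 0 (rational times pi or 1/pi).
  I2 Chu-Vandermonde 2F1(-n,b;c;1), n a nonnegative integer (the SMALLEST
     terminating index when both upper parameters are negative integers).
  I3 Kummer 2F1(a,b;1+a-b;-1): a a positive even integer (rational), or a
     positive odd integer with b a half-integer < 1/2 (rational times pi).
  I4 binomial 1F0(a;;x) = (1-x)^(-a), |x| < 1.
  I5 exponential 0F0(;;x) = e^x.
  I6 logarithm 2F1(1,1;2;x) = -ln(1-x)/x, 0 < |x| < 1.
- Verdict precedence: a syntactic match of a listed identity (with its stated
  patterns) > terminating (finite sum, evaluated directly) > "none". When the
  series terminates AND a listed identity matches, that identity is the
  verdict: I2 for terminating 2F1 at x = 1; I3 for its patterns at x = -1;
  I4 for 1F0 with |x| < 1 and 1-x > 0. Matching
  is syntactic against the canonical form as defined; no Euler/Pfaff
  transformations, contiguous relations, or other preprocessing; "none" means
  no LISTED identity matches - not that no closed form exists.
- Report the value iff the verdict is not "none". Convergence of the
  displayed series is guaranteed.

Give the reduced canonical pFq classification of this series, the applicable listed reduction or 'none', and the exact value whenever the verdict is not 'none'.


Canonical form: C = -\frac{1}{6} times 2F1 with upper {-\frac{7}{2}, -\frac{2}{5}}, lower {6}, x = \frac{1}{4}. Verdict: none - at argument \frac{1}{4} the multisets {-\frac{7}{2}, -\frac{2}{5}} ; {6} match no listed identity.

The tell: x = \frac{1}{4} and the product of the first k integers (prefactor -1/6) is k!.
Term ratio: r(k) = \frac{1}{4} * (k-\frac{7}{2}) (k-\frac{2}{5}) / [(k+6) (k+1)] - rational in k, leading ratio \frac{1}{4}; with t_0 = -\frac{1}{6}, classification follows.
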